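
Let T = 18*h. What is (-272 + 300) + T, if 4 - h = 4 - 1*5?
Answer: 118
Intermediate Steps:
h = 5 (h = 4 - (4 - 1*5) = 4 - (4 - 5) = 4 - 1*(-1) = 4 + 1 = 5)
T = 90 (T = 18*5 = 90)
(-272 + 300) + T = (-272 + 300) + 90 = 28 + 90 = 118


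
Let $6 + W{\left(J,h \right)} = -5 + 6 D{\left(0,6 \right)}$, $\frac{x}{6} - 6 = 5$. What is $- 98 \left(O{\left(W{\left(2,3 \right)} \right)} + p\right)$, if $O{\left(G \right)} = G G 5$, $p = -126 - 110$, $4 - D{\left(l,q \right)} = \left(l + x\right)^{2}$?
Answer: $-334381430082$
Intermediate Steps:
$x = 66$ ($x = 36 + 6 \cdot 5 = 36 + 30 = 66$)
$D{\left(l,q \right)} = 4 - \left(66 + l\right)^{2}$ ($D{\left(l,q \right)} = 4 - \left(l + 66\right)^{2} = 4 - \left(66 + l\right)^{2}$)
$W{\left(J,h \right)} = -26123$ ($W{\left(J,h \right)} = -6 + \left(-5 + 6 \left(4 - \left(66 + 0\right)^{2}\right)\right) = -6 + \left(-5 + 6 \left(4 - 66^{2}\right)\right) = -6 + \left(-5 + 6 \left(4 - 4356\right)\right) = -6 + \left(-5 + 6 \left(-4352\right)\right) = -6 - 26117 = -26123$)
$p = -236$ ($p = -126 - 110 = -236$)
$O{\left(G \right)} = 5 G^{2}$ ($O{\left(G \right)} = G^{2} \cdot 5 = 5 G^{2}$)
$- 98 \left(O{\left(W{\left(2,3 \right)} \right)} + p\right) = - 98 \left(5 \left(-26123\right)^{2} - 236\right) = - 98 \left(5 \cdot 682411129 - 236\right) = - 98 \left(3412055645 - 236\right) = \left(-98\right) 3412055409 = -334381430082$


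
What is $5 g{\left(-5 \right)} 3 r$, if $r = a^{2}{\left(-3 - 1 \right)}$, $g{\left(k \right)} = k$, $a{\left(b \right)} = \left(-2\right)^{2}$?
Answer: $-1200$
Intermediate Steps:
$a{\left(b \right)} = 4$
$r = 16$ ($r = 4^{2} = 16$)
$5 g{\left(-5 \right)} 3 r = 5 \left(-5\right) 3 \cdot 16 = \left(-25\right) 3 \cdot 16 = \left(-75\right) 16 = -1200$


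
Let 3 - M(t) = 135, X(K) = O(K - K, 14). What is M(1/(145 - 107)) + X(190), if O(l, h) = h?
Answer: -118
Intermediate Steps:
X(K) = 14
M(t) = -132 (M(t) = 3 - 1*135 = 3 - 135 = -132)
M(1/(145 - 107)) + X(190) = -132 + 14 = -118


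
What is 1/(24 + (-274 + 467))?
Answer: 1/217 ≈ 0.0046083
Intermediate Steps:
1/(24 + (-274 + 467)) = 1/(24 + 193) = 1/217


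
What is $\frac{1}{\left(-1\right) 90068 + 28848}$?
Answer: $- \frac{1}{61220} \approx -1.6335 \cdot 10^{-5}$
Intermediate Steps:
$\frac{1}{\left(-1\right) 90068 + 28848} = \frac{1}{-90068 + 28848} = \frac{1}{-61220} = - \frac{1}{61220}$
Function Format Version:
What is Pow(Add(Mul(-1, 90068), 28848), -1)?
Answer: Rational(-1, 61220) ≈ -1.6335e-5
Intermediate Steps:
Pow(Add(Mul(-1, 90068), 28848), -1) = Pow(Add(-90068, 28848), -1) = Pow(-61220, -1) = Rational(-1, 61220)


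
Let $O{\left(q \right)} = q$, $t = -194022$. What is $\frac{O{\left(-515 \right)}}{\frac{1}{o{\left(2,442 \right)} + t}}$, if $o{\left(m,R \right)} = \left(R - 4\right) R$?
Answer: $219390$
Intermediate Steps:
$o{\left(m,R \right)} = R \left(-4 + R\right)$ ($o{\left(m,R \right)} = \left(-4 + R\right) R = R \left(-4 + R\right)$)
$\frac{O{\left(-515 \right)}}{\frac{1}{o{\left(2,442 \right)} + t}} = - \frac{515}{\frac{1}{442 \left(-4 + 442\right) - 194022}} = - \frac{515}{\frac{1}{442 \cdot 438 - 194022}} = - \frac{515}{\frac{1}{193596 - 194022}} = - \frac{515}{\frac{1}{-426}} = - \frac{515}{- \frac{1}{426}} = \left(-515\right) \left(-426\right) = 219390$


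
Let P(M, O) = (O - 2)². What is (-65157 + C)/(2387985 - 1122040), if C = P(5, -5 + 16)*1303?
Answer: 40386/1265945 ≈ 0.031902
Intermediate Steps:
P(M, O) = (-2 + O)²
C = 105543 (C = (-2 + (-5 + 16))²*1303 = (-2 + 11)²*1303 = 9²*1303 = 81*1303 = 105543)
(-65157 + C)/(2387985 - 1122040) = (-65157 + 105543)/(2387985 - 1122040) = 40386/1265945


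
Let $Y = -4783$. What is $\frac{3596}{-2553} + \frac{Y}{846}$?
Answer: $- \frac{5084405}{719946} \approx -7.0622$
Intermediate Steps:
$\frac{3596}{-2553} + \frac{Y}{846} = \frac{3596}{-2553} - \frac{4783}{846} = 3596 \left(- \frac{1}{2553}\right) - \frac{4783}{846} = - \frac{3596}{2553} - \frac{4783}{846} = - \frac{5084405}{719946}$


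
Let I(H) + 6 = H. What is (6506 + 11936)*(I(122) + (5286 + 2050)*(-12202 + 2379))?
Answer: -1328956560104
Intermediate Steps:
I(H) = -6 + H
(6506 + 11936)*(I(122) + (5286 + 2050)*(-12202 + 2379)) = (6506 + 11936)*((-6 + 122) + (5286 + 2050)*(-12202 + 2379)) = 18442*(116 + 7336*(-9823)) = 18442*(116 - 72061528) = 18442*(-72061412) = -1328956560104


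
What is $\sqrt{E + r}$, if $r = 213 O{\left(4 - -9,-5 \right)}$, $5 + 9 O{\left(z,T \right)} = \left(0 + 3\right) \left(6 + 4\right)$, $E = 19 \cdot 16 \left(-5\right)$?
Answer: $\frac{i \sqrt{8355}}{3} \approx 30.469 i$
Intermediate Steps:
$E = -1520$ ($E = 304 \left(-5\right) = -1520$)
$O{\left(z,T \right)} = \frac{25}{9}$ ($O{\left(z,T \right)} = - \frac{5}{9} + \frac{\left(0 + 3\right) \left(6 + 4\right)}{9} = - \frac{5}{9} + \frac{3 \cdot 10}{9} = - \frac{5}{9} + \frac{1}{9} \cdot 30 = - \frac{5}{9} + \frac{10}{3} = \frac{25}{9}$)
$r = \frac{1775}{3}$ ($r = 213 \cdot \frac{25}{9} = \frac{1775}{3} \approx 591.67$)
$\sqrt{E + r} = \sqrt{-1520 + \frac{1775}{3}} = \sqrt{- \frac{2785}{3}} = \frac{i \sqrt{8355}}{3}$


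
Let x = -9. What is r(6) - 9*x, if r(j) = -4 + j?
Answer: 83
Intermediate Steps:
r(6) - 9*x = (-4 + 6) - 9*(-9) = 2 + 81 = 83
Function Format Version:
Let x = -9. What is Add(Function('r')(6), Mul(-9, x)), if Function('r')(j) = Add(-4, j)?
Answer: 83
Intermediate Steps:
Add(Function('r')(6), Mul(-9, x)) = Add(Add(-4, 6), Mul(-9, -9)) = Add(2, 81) = 83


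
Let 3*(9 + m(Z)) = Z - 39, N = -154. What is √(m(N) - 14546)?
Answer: I*√131574/3 ≈ 120.91*I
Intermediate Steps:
m(Z) = -22 + Z/3 (m(Z) = -9 + (Z - 39)/3 = -9 + (-39 + Z)/3 = -9 + (-13 + Z/3) = -22 + Z/3)
√(m(N) - 14546) = √((-22 + (⅓)*(-154)) - 14546) = √((-22 - 154/3) - 14546) = √(-220/3 - 14546) = √(-43858/3) = I*√131574/3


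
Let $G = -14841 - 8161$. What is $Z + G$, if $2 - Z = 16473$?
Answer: $-39473$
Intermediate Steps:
$Z = -16471$ ($Z = 2 - 16473 = -16471$)
$G = -23002$ ($G = -14841 - 8161 = -23002$)
$Z + G = -16471 - 23002 = -39473$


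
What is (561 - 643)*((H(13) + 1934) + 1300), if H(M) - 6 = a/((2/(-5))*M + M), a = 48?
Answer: -3460400/13 ≈ -2.6618e+5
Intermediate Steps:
H(M) = 6 + 80/M (H(M) = 6 + 48/((2/(-5))*M + M) = 6 + 48/((2*(-⅕))*M + M) = 6 + 48/(-2*M/5 + M) = 6 + 48/((3*M/5)) = 6 + 48*(5/(3*M)) = 6 + 80/M)
(561 - 643)*((H(13) + 1934) + 1300) = (561 - 643)*(((6 + 80/13) + 1934) + 1300) = -82*(((6 + 80*(1/13)) + 1934) + 1300) = -82*(((6 + 80/13) + 1934) + 1300) = -82*((158/13 + 1934) + 1300) = -82*(25300/13 + 1300) = -82*42200/13 = -3460400/13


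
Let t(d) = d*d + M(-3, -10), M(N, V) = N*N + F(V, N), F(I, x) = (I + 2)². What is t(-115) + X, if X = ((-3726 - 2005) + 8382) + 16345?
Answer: 32294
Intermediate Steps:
F(I, x) = (2 + I)²
M(N, V) = N² + (2 + V)² (M(N, V) = N*N + (2 + V)² = N² + (2 + V)²)
t(d) = 73 + d² (t(d) = d*d + ((-3)² + (2 - 10)²) = d² + (9 + (-8)²) = d² + (9 + 64) = d² + 73 = 73 + d²)
X = 18996 (X = (-5731 + 8382) + 16345 = 2651 + 16345 = 18996)
t(-115) + X = (73 + (-115)²) + 18996 = (73 + 13225) + 18996 = 13298 + 18996 = 32294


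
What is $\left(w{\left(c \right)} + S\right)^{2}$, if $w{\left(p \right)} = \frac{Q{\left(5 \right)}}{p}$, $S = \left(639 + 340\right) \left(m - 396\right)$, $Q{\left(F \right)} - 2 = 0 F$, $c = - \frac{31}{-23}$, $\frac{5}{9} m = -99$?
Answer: $\frac{7591941683799001}{24025} \approx 3.16 \cdot 10^{11}$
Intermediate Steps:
$m = - \frac{891}{5}$ ($m = \frac{9}{5} \left(-99\right) = - \frac{891}{5} \approx -178.2$)
$c = \frac{31}{23}$ ($c = \left(-31\right) \left(- \frac{1}{23}\right) = \frac{31}{23} \approx 1.3478$)
$Q{\left(F \right)} = 2$ ($Q{\left(F \right)} = 2 + 0 F = 2 + 0 = 2$)
$S = - \frac{2810709}{5}$ ($S = \left(639 + 340\right) \left(- \frac{891}{5} - 396\right) = 979 \left(- \frac{2871}{5}\right) = - \frac{2810709}{5} \approx -5.6214 \cdot 10^{5}$)
$w{\left(p \right)} = \frac{2}{p}$
$\left(w{\left(c \right)} + S\right)^{2} = \left(\frac{2}{\frac{31}{23}} - \frac{2810709}{5}\right)^{2} = \left(2 \cdot \frac{23}{31} - \frac{2810709}{5}\right)^{2} = \left(\frac{46}{31} - \frac{2810709}{5}\right)^{2} = \left(- \frac{87131749}{155}\right)^{2} = \frac{7591941683799001}{24025}$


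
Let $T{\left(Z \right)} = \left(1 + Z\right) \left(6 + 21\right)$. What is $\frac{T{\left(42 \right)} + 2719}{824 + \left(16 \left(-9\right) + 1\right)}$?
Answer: $\frac{3880}{681} \approx 5.6975$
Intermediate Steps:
$T{\left(Z \right)} = 27 + 27 Z$ ($T{\left(Z \right)} = \left(1 + Z\right) 27 = 27 + 27 Z$)
$\frac{T{\left(42 \right)} + 2719}{824 + \left(16 \left(-9\right) + 1\right)} = \frac{\left(27 + 27 \cdot 42\right) + 2719}{824 + \left(16 \left(-9\right) + 1\right)} = \frac{\left(27 + 1134\right) + 2719}{824 + \left(-144 + 1\right)} = \frac{1161 + 2719}{824 - 143} = \frac{3880}{681}$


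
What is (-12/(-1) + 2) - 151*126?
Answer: -19012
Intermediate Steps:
(-12/(-1) + 2) - 151*126 = (-12*(-1) + 2) - 19026 = (-4*(-3) + 2) - 19026 = (12 + 2) - 19026 = 14 - 19026 = -19012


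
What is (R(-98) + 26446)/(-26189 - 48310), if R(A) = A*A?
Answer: -36050/74499 ≈ -0.48390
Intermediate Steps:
R(A) = A**2
(R(-98) + 26446)/(-26189 - 48310) = ((-98)**2 + 26446)/(-26189 - 48310) = (9604 + 26446)/(-74499) = 36050*(-1/74499) = -36050/74499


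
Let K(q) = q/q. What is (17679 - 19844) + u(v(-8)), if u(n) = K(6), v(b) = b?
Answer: -2164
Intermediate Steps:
K(q) = 1
u(n) = 1
(17679 - 19844) + u(v(-8)) = (17679 - 19844) + 1 = -2165 + 1 = -2164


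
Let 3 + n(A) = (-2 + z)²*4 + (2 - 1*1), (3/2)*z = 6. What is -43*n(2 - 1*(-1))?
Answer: -602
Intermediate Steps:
z = 4 (z = (⅔)*6 = 4)
n(A) = 14 (n(A) = -3 + ((-2 + 4)²*4 + (2 - 1*1)) = -3 + (2²*4 + (2 - 1)) = -3 + (4*4 + 1) = -3 + (16 + 1) = -3 + 17 = 14)
-43*n(2 - 1*(-1)) = -43*14 = -602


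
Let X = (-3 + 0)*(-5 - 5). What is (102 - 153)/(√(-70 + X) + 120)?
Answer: -153/361 + 51*I*√10/7220 ≈ -0.42382 + 0.022337*I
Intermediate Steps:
X = 30 (X = -3*(-10) = 30)
(102 - 153)/(√(-70 + X) + 120) = (102 - 153)/(√(-70 + 30) + 120) = -51/(√(-40) + 120) = -51/(2*I*√10 + 120) = -51/(120 + 2*I*√10)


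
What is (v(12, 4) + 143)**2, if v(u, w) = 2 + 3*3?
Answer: 23716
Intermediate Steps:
v(u, w) = 11 (v(u, w) = 2 + 9 = 11)
(v(12, 4) + 143)**2 = (11 + 143)**2 = 154**2 = 23716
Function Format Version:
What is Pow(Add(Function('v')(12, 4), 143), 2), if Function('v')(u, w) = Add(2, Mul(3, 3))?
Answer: 23716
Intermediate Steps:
Function('v')(u, w) = 11 (Function('v')(u, w) = Add(2, 9) = 11)
Pow(Add(Function('v')(12, 4), 143), 2) = Pow(Add(11, 143), 2) = Pow(154, 2) = 23716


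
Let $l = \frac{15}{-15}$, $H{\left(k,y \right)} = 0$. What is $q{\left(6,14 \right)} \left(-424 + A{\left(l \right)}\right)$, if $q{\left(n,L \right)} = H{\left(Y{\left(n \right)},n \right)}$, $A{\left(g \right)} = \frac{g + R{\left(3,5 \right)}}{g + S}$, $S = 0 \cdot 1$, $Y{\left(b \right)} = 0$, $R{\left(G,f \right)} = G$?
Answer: $0$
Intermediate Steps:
$l = -1$ ($l = 15 \left(- \frac{1}{15}\right) = -1$)
$S = 0$
$A{\left(g \right)} = \frac{3 + g}{g}$ ($A{\left(g \right)} = \frac{g + 3}{g + 0} = \frac{3 + g}{g}$)
$q{\left(n,L \right)} = 0$
$q{\left(6,14 \right)} \left(-424 + A{\left(l \right)}\right) = 0 \left(-424 + \frac{3 - 1}{-1}\right) = 0 \left(-424 - 2\right) = 0 \left(-426\right) = 0$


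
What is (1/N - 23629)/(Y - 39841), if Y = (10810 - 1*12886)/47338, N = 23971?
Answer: 13406376231102/22604597075657 ≈ 0.59308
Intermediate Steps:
Y = -1038/23669 (Y = (10810 - 12886)*(1/47338) = -2076*1/47338 = -1038/23669 ≈ -0.043855)
(1/N - 23629)/(Y - 39841) = (1/23971 - 23629)/(-1038/23669 - 39841) = (1/23971 - 23629)/(-942997667/23669) = -566410758/23971*(-23669/942997667) = 13406376231102/22604597075657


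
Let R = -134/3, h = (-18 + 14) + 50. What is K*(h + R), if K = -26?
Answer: -104/3 ≈ -34.667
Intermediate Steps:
h = 46 (h = -4 + 50 = 46)
R = -134/3 (R = -134*1/3 = -134/3 ≈ -44.667)
K*(h + R) = -26*(46 - 134/3) = -26*4/3 = -104/3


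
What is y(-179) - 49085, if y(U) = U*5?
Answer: -49980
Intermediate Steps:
y(U) = 5*U
y(-179) - 49085 = 5*(-179) - 49085 = -895 - 49085 = -49980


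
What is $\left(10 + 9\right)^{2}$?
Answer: $361$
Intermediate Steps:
$\left(10 + 9\right)^{2} = 19^{2} = 361$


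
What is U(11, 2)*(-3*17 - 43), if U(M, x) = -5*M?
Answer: 5170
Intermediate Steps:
U(11, 2)*(-3*17 - 43) = (-5*11)*(-3*17 - 43) = -55*(-51 - 43) = -55*(-94) = 5170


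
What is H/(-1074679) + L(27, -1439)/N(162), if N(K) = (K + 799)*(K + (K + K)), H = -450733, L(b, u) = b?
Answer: 7797854113/18589797342 ≈ 0.41947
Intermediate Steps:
N(K) = 3*K*(799 + K) (N(K) = (799 + K)*(K + 2*K) = (799 + K)*(3*K) = 3*K*(799 + K))
H/(-1074679) + L(27, -1439)/N(162) = -450733/(-1074679) + 27/((3*162*(799 + 162))) = -450733*(-1/1074679) + 27/((3*162*961)) = 450733/1074679 + 27/467046 = 450733/1074679 + 27*(1/467046) = 450733/1074679 + 1/17298 = 7797854113/18589797342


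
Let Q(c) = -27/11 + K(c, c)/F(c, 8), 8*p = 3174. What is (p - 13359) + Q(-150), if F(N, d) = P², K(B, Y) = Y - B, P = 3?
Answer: -570447/44 ≈ -12965.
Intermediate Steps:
p = 1587/4 (p = (⅛)*3174 = 1587/4 ≈ 396.75)
F(N, d) = 9 (F(N, d) = 3² = 9)
Q(c) = -27/11 (Q(c) = -27/11 + (c - c)/9 = -27*1/11 + 0*(⅑) = -27/11 + 0 = -27/11)
(p - 13359) + Q(-150) = (1587/4 - 13359) - 27/11 = -51849/4 - 27/11 = -570447/44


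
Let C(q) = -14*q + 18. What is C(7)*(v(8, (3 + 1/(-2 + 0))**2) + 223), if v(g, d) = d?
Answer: -18340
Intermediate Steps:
C(q) = 18 - 14*q
C(7)*(v(8, (3 + 1/(-2 + 0))**2) + 223) = (18 - 14*7)*((3 + 1/(-2 + 0))**2 + 223) = (18 - 98)*((3 + 1/(-2))**2 + 223) = -80*((3 - 1/2)**2 + 223) = -80*((5/2)**2 + 223) = -80*(25/4 + 223) = -80*917/4 = -18340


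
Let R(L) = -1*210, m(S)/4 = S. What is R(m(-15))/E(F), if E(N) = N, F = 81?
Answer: -70/27 ≈ -2.5926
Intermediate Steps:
m(S) = 4*S
R(L) = -210
R(m(-15))/E(F) = -210/81 = -210*1/81 = -70/27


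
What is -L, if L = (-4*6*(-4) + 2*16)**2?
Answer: -16384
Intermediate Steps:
L = 16384 (L = (-24*(-4) + 32)**2 = (96 + 32)**2 = 128**2 = 16384)
-L = -1*16384 = -16384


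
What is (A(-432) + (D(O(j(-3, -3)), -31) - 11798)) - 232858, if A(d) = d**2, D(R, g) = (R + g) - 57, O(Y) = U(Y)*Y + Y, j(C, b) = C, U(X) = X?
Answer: -58114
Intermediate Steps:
O(Y) = Y + Y**2 (O(Y) = Y*Y + Y = Y**2 + Y = Y + Y**2)
D(R, g) = -57 + R + g
(A(-432) + (D(O(j(-3, -3)), -31) - 11798)) - 232858 = ((-432)**2 + ((-57 - 3*(1 - 3) - 31) - 11798)) - 232858 = (186624 + ((-57 - 3*(-2) - 31) - 11798)) - 232858 = (186624 + ((-57 + 6 - 31) - 11798)) - 232858 = (186624 + (-82 - 11798)) - 232858 = (186624 - 11880) - 232858 = 174744 - 232858 = -58114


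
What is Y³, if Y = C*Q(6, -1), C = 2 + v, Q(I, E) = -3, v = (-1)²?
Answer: -729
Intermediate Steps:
v = 1
C = 3 (C = 2 + 1 = 3)
Y = -9 (Y = 3*(-3) = -9)
Y³ = (-9)³ = -729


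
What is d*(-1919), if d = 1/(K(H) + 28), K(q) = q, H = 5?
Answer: -1919/33 ≈ -58.151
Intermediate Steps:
d = 1/33 (d = 1/(5 + 28) = 1/33 ≈ 0.030303)
d*(-1919) = (1/33)*(-1919) = -1919/33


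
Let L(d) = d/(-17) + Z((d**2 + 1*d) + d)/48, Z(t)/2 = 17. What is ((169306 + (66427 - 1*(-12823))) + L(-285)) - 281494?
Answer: -13431575/408 ≈ -32921.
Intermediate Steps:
Z(t) = 34 (Z(t) = 2*17 = 34)
L(d) = 17/24 - d/17 (L(d) = d/(-17) + 34/48 = d*(-1/17) + 34*(1/48) = -d/17 + 17/24 = 17/24 - d/17)
((169306 + (66427 - 1*(-12823))) + L(-285)) - 281494 = ((169306 + (66427 - 1*(-12823))) + (17/24 - 1/17*(-285))) - 281494 = ((169306 + (66427 + 12823)) + (17/24 + 285/17)) - 281494 = ((169306 + 79250) + 7129/408) - 281494 = (248556 + 7129/408) - 281494 = 101417977/408 - 281494 = -13431575/408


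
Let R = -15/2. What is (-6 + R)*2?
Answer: -27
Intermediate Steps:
R = -15/2 (R = -15*½ = -15/2 ≈ -7.5000)
(-6 + R)*2 = (-6 - 15/2)*2 = -27/2*2 = -27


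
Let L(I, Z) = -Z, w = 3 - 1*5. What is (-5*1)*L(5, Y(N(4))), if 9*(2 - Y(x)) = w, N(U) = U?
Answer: 100/9 ≈ 11.111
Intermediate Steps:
w = -2 (w = 3 - 5 = -2)
Y(x) = 20/9 (Y(x) = 2 - ⅑*(-2) = 2 + 2/9 = 20/9)
(-5*1)*L(5, Y(N(4))) = (-5*1)*(-1*20/9) = -5*(-20/9) = 100/9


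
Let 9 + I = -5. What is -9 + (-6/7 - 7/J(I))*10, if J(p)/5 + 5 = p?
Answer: -2239/133 ≈ -16.835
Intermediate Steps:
I = -14 (I = -9 - 5 = -14)
J(p) = -25 + 5*p
-9 + (-6/7 - 7/J(I))*10 = -9 + (-6/7 - 7/(-25 + 5*(-14)))*10 = -9 + (-6*⅐ - 7/(-25 - 70))*10 = -9 + (-6/7 - 7/(-95))*10 = -9 + (-6/7 - 7*(-1/95))*10 = -9 + (-6/7 + 7/95)*10 = -9 - 521/665*10 = -9 - 1042/133 = -2239/133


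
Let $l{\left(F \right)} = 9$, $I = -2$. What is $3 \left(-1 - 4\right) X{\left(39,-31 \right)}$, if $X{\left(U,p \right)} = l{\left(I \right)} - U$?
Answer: $450$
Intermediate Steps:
$X{\left(U,p \right)} = 9 - U$
$3 \left(-1 - 4\right) X{\left(39,-31 \right)} = 3 \left(-1 - 4\right) \left(9 - 39\right) = 3 \left(-5\right) \left(9 - 39\right) = \left(-15\right) \left(-30\right) = 450$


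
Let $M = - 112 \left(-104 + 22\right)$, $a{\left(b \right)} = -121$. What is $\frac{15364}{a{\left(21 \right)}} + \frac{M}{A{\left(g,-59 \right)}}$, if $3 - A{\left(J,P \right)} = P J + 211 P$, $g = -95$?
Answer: $- \frac{2538684}{20207} \approx -125.63$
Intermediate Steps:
$M = 9184$ ($M = \left(-112\right) \left(-82\right) = 9184$)
$A{\left(J,P \right)} = 3 - 211 P - J P$ ($A{\left(J,P \right)} = 3 - \left(P J + 211 P\right) = 3 - \left(J P + 211 P\right) = 3 - \left(211 P + J P\right) = 3 - 211 P - J P$)
$\frac{15364}{a{\left(21 \right)}} + \frac{M}{A{\left(g,-59 \right)}} = \frac{15364}{-121} + \frac{9184}{3 - -12449 - \left(-95\right) \left(-59\right)} = 15364 \left(- \frac{1}{121}\right) + \frac{9184}{3 + 12449 - 5605} = - \frac{15364}{121} + \frac{9184}{6847} = - \frac{15364}{121} + 9184 \cdot \frac{1}{6847} = - \frac{15364}{121} + \frac{224}{167} = - \frac{2538684}{20207}$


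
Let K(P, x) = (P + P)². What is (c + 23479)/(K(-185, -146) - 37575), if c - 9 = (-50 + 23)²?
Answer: 24217/99325 ≈ 0.24382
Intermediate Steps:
c = 738 (c = 9 + (-50 + 23)² = 9 + (-27)² = 9 + 729 = 738)
K(P, x) = 4*P² (K(P, x) = (2*P)² = 4*P²)
(c + 23479)/(K(-185, -146) - 37575) = (738 + 23479)/(4*(-185)² - 37575) = 24217/(4*34225 - 37575) = 24217/(136900 - 37575) = 24217/99325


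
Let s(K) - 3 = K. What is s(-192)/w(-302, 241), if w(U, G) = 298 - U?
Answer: -63/200 ≈ -0.31500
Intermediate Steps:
s(K) = 3 + K
s(-192)/w(-302, 241) = (3 - 192)/(298 - 1*(-302)) = -189/(298 + 302) = -189/600 = -189*1/600 = -63/200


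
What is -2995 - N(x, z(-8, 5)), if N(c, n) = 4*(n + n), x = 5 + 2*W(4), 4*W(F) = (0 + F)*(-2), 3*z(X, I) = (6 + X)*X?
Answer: -9113/3 ≈ -3037.7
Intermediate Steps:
z(X, I) = X*(6 + X)/3 (z(X, I) = ((6 + X)*X)/3 = (X*(6 + X))/3 = X*(6 + X)/3)
W(F) = -F/2 (W(F) = ((0 + F)*(-2))/4 = (F*(-2))/4 = (-2*F)/4 = -F/2)
x = 1 (x = 5 + 2*(-½*4) = 5 + 2*(-2) = 5 - 4 = 1)
N(c, n) = 8*n (N(c, n) = 4*(2*n) = 8*n)
-2995 - N(x, z(-8, 5)) = -2995 - 8*(⅓)*(-8)*(6 - 8) = -2995 - 8*(⅓)*(-8)*(-2) = -2995 - 8*16/3 = -2995 - 1*128/3 = -2995 - 128/3 = -9113/3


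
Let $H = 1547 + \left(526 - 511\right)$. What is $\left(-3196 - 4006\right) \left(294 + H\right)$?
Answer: $-13366912$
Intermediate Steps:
$H = 1562$ ($H = 1547 + \left(526 - 511\right) = 1547 + 15 = 1562$)
$\left(-3196 - 4006\right) \left(294 + H\right) = \left(-3196 - 4006\right) \left(294 + 1562\right) = \left(-7202\right) 1856 = -13366912$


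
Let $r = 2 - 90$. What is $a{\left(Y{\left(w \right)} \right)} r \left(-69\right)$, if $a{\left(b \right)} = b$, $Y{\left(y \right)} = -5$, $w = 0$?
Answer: $-30360$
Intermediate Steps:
$r = -88$
$a{\left(Y{\left(w \right)} \right)} r \left(-69\right) = \left(-5\right) \left(-88\right) \left(-69\right) = 440 \left(-69\right) = -30360$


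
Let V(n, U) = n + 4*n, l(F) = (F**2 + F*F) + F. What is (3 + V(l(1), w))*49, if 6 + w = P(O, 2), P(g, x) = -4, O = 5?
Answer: 882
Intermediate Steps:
l(F) = F + 2*F**2 (l(F) = (F**2 + F**2) + F = 2*F**2 + F = F + 2*F**2)
w = -10 (w = -6 - 4 = -10)
V(n, U) = 5*n
(3 + V(l(1), w))*49 = (3 + 5*(1*(1 + 2*1)))*49 = (3 + 5*(1*(1 + 2)))*49 = (3 + 5*(1*3))*49 = (3 + 5*3)*49 = (3 + 15)*49 = 18*49 = 882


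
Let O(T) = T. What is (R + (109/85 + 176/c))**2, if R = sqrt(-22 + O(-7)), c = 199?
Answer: -6954103724/286117225 + 73302*I*sqrt(29)/16915 ≈ -24.305 + 23.337*I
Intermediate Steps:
R = I*sqrt(29) (R = sqrt(-22 - 7) = sqrt(-29) = I*sqrt(29) ≈ 5.3852*I)
(R + (109/85 + 176/c))**2 = (I*sqrt(29) + (109/85 + 176/199))**2 = (I*sqrt(29) + 36651/16915)**2 = (36651/16915 + I*sqrt(29))**2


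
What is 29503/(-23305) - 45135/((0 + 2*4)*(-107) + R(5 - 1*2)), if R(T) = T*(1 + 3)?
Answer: 1026970643/19669420 ≈ 52.212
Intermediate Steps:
R(T) = 4*T (R(T) = T*4 = 4*T)
29503/(-23305) - 45135/((0 + 2*4)*(-107) + R(5 - 1*2)) = 29503/(-23305) - 45135/((0 + 2*4)*(-107) + 4*(5 - 1*2)) = 29503*(-1/23305) - 45135/((0 + 8)*(-107) + 4*(5 - 2)) = -29503/23305 - 45135/(8*(-107) + 4*3) = -29503/23305 - 45135/(-856 + 12) = -29503/23305 - 45135/(-844) = -29503/23305 - 45135*(-1/844) = -29503/23305 + 45135/844 = 1026970643/19669420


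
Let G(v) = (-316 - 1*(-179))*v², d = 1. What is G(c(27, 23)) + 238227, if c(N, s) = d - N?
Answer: 145615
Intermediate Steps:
c(N, s) = 1 - N
G(v) = -137*v² (G(v) = (-316 + 179)*v² = -137*v²)
G(c(27, 23)) + 238227 = -137*(1 - 1*27)² + 238227 = -137*(1 - 27)² + 238227 = -137*(-26)² + 238227 = -137*676 + 238227 = -92612 + 238227 = 145615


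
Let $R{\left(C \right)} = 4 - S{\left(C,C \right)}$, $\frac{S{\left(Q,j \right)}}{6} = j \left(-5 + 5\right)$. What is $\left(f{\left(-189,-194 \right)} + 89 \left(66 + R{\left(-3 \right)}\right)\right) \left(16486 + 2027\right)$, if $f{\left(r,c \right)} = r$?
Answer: $111837033$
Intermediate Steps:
$S{\left(Q,j \right)} = 0$ ($S{\left(Q,j \right)} = 6 j \left(-5 + 5\right) = 6 j 0 = 6 \cdot 0 = 0$)
$R{\left(C \right)} = 4$ ($R{\left(C \right)} = 4 - 0 = 4 + 0 = 4$)
$\left(f{\left(-189,-194 \right)} + 89 \left(66 + R{\left(-3 \right)}\right)\right) \left(16486 + 2027\right) = \left(-189 + 89 \left(66 + 4\right)\right) \left(16486 + 2027\right) = \left(-189 + 89 \cdot 70\right) 18513 = \left(-189 + 6230\right) 18513 = 6041 \cdot 18513 = 111837033$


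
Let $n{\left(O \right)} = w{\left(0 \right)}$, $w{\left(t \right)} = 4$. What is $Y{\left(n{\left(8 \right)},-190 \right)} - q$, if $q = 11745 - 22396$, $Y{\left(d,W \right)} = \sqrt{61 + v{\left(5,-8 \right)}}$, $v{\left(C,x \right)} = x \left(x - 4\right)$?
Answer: $10651 + \sqrt{157} \approx 10664.0$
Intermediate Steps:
$n{\left(O \right)} = 4$
$v{\left(C,x \right)} = x \left(-4 + x\right)$
$Y{\left(d,W \right)} = \sqrt{157}$ ($Y{\left(d,W \right)} = \sqrt{61 - 8 \left(-4 - 8\right)} = \sqrt{61 - -96} = \sqrt{61 + 96} = \sqrt{157}$)
$q = -10651$
$Y{\left(n{\left(8 \right)},-190 \right)} - q = \sqrt{157} - -10651 = \sqrt{157} + 10651 = 10651 + \sqrt{157}$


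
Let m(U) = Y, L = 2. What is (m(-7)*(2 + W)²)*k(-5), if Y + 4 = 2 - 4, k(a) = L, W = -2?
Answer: 0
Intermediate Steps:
k(a) = 2
Y = -6 (Y = -4 + (2 - 4) = -4 - 2 = -6)
m(U) = -6
(m(-7)*(2 + W)²)*k(-5) = -6*(2 - 2)²*2 = -6*0²*2 = -6*0*2 = 0*2 = 0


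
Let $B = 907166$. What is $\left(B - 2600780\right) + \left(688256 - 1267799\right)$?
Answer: $-2273157$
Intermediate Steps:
$\left(B - 2600780\right) + \left(688256 - 1267799\right) = \left(907166 - 2600780\right) + \left(688256 - 1267799\right) = -1693614 - 579543 = -2273157$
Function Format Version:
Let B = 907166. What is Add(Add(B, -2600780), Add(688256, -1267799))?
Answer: -2273157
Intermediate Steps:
Add(Add(B, -2600780), Add(688256, -1267799)) = Add(Add(907166, -2600780), Add(688256, -1267799)) = Add(-1693614, -579543) = -2273157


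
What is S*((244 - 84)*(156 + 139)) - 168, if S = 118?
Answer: 5569432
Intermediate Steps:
S*((244 - 84)*(156 + 139)) - 168 = 118*((244 - 84)*(156 + 139)) - 168 = 118*(160*295) - 168 = 118*47200 - 168 = 5569600 - 168 = 5569432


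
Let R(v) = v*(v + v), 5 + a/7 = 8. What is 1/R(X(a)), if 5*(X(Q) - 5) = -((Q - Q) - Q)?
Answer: 25/4232 ≈ 0.0059074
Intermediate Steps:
a = 21 (a = -35 + 7*8 = -35 + 56 = 21)
X(Q) = 5 + Q/5 (X(Q) = 5 + (-((Q - Q) - Q))/5 = 5 + (-(0 - Q))/5 = 5 + (-(-1)*Q)/5 = 5 + Q/5)
R(v) = 2*v² (R(v) = v*(2*v) = 2*v²)
1/R(X(a)) = 1/(2*(5 + (⅕)*21)²) = 1/(2*(5 + 21/5)²) = 1/(2*(46/5)²) = 1/(2*(2116/25)) = 1/(4232/25) = 25/4232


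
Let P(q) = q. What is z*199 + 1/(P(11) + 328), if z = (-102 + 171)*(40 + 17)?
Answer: 265324114/339 ≈ 7.8267e+5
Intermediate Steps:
z = 3933 (z = 69*57 = 3933)
z*199 + 1/(P(11) + 328) = 3933*199 + 1/(11 + 328) = 782667 + 1/339 = 265324114/339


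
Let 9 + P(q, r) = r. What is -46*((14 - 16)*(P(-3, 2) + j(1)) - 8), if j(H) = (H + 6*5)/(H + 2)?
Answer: 2024/3 ≈ 674.67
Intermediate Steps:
j(H) = (30 + H)/(2 + H) (j(H) = (H + 30)/(2 + H) = (30 + H)/(2 + H))
P(q, r) = -9 + r
-46*((14 - 16)*(P(-3, 2) + j(1)) - 8) = -46*((14 - 16)*((-9 + 2) + (30 + 1)/(2 + 1)) - 8) = -46*(-2*(-7 + 31/3) - 8) = -46*(-2*10/3 - 8) = -46*(-20/3 - 8) = -46*(-44/3) = 2024/3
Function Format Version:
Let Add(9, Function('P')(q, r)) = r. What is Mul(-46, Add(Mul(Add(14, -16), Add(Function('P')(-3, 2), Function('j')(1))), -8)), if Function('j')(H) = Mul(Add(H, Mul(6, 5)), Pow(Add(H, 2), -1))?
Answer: Rational(2024, 3) ≈ 674.67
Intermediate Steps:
Function('j')(H) = Mul(Pow(Add(2, H), -1), Add(30, H)) (Function('j')(H) = Mul(Add(H, 30), Pow(Add(2, H), -1)) = Mul(Add(30, H), Pow(Add(2, H), -1)) = Mul(Pow(Add(2, H), -1), Add(30, H)))
Function('P')(q, r) = Add(-9, r)
Mul(-46, Add(Mul(Add(14, -16), Add(Function('P')(-3, 2), Function('j')(1))), -8)) = Mul(-46, Add(Mul(Add(14, -16), Add(Add(-9, 2), Mul(Pow(Add(2, 1), -1), Add(30, 1)))), -8)) = Mul(-46, Add(Mul(-2, Add(-7, Mul(Pow(3, -1), 31))), -8)) = Mul(-46, Add(Mul(-2, Add(-7, Mul(Rational(1, 3), 31))), -8)) = Mul(-46, Add(Mul(-2, Add(-7, Rational(31, 3))), -8)) = Mul(-46, Add(Mul(-2, Rational(10, 3)), -8)) = Mul(-46, Add(Rational(-20, 3), -8)) = Mul(-46, Rational(-44, 3)) = Rational(2024, 3)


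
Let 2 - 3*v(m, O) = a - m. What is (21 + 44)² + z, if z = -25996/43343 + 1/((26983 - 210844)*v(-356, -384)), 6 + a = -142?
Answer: 2311636847896181/547210662846 ≈ 4224.4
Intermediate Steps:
a = -148 (a = -6 - 142 = -148)
v(m, O) = 50 + m/3 (v(m, O) = ⅔ - (-148 - m)/3 = ⅔ + (148/3 + m/3) = 50 + m/3)
z = -328202628169/547210662846 (z = -25996/43343 + 1/((26983 - 210844)*(50 + (⅓)*(-356))) = -25996*1/43343 + 1/((-183861)*(50 - 356/3)) = -25996/43343 - 1/(183861*(-206/3)) = -25996/43343 - 1/183861*(-3/206) = -25996/43343 + 1/12625122 = -328202628169/547210662846 ≈ -0.59977)
(21 + 44)² + z = (21 + 44)² - 328202628169/547210662846 = 65² - 328202628169/547210662846 = 4225 - 328202628169/547210662846 = 2311636847896181/547210662846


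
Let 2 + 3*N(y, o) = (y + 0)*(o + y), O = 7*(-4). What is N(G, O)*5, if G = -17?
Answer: 3815/3 ≈ 1271.7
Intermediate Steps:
O = -28
N(y, o) = -2/3 + y*(o + y)/3 (N(y, o) = -2/3 + ((y + 0)*(o + y))/3 = -2/3 + (y*(o + y))/3 = -2/3 + y*(o + y)/3)
N(G, O)*5 = (-2/3 + (1/3)*(-17)**2 + (1/3)*(-28)*(-17))*5 = (-2/3 + (1/3)*289 + 476/3)*5 = (-2/3 + 289/3 + 476/3)*5 = (763/3)*5 = 3815/3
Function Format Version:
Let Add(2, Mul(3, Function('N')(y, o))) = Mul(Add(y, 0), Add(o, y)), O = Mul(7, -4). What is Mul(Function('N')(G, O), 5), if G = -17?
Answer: Rational(3815, 3) ≈ 1271.7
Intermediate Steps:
O = -28
Function('N')(y, o) = Add(Rational(-2, 3), Mul(Rational(1, 3), y, Add(o, y))) (Function('N')(y, o) = Add(Rational(-2, 3), Mul(Rational(1, 3), Mul(Add(y, 0), Add(o, y)))) = Add(Rational(-2, 3), Mul(Rational(1, 3), Mul(y, Add(o, y)))) = Add(Rational(-2, 3), Mul(Rational(1, 3), y, Add(o, y))))
Mul(Function('N')(G, O), 5) = Mul(Add(Rational(-2, 3), Mul(Rational(1, 3), Pow(-17, 2)), Mul(Rational(1, 3), -28, -17)), 5) = Mul(Add(Rational(-2, 3), Mul(Rational(1, 3), 289), Rational(476, 3)), 5) = Mul(Add(Rational(-2, 3), Rational(289, 3), Rational(476, 3)), 5) = Mul(Rational(763, 3), 5) = Rational(3815, 3)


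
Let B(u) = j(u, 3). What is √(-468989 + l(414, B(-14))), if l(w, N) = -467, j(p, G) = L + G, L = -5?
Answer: 4*I*√29341 ≈ 685.17*I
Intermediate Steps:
j(p, G) = -5 + G
B(u) = -2 (B(u) = -5 + 3 = -2)
√(-468989 + l(414, B(-14))) = √(-468989 - 467) = √(-469456) = 4*I*√29341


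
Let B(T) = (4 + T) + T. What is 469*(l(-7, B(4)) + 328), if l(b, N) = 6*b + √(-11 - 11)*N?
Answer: 134134 + 5628*I*√22 ≈ 1.3413e+5 + 26398.0*I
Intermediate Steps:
B(T) = 4 + 2*T
l(b, N) = 6*b + I*N*√22 (l(b, N) = 6*b + √(-22)*N = 6*b + (I*√22)*N = 6*b + I*N*√22)
469*(l(-7, B(4)) + 328) = 469*((6*(-7) + I*(4 + 2*4)*√22) + 328) = 469*((-42 + I*(4 + 8)*√22) + 328) = 469*((-42 + I*12*√22) + 328) = 469*((-42 + 12*I*√22) + 328) = 469*(286 + 12*I*√22) = 134134 + 5628*I*√22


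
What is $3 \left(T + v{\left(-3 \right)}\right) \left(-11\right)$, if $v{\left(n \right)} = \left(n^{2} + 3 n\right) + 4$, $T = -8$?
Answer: $132$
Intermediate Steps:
$v{\left(n \right)} = 4 + n^{2} + 3 n$
$3 \left(T + v{\left(-3 \right)}\right) \left(-11\right) = 3 \left(-8 + \left(4 + \left(-3\right)^{2} + 3 \left(-3\right)\right)\right) \left(-11\right) = 3 \left(-8 + \left(4 + 9 - 9\right)\right) \left(-11\right) = 3 \left(-8 + 4\right) \left(-11\right) = 3 \left(\left(-4\right) \left(-11\right)\right) = 3 \cdot 44 = 132$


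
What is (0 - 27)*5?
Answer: -135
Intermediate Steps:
(0 - 27)*5 = -27*5 = -135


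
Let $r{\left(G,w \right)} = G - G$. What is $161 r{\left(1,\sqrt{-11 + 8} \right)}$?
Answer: $0$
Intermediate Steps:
$r{\left(G,w \right)} = 0$
$161 r{\left(1,\sqrt{-11 + 8} \right)} = 161 \cdot 0 = 0$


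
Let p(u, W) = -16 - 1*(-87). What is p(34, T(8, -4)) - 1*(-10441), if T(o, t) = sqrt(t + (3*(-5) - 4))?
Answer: 10512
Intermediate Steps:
T(o, t) = sqrt(-19 + t) (T(o, t) = sqrt(t + (-15 - 4)) = sqrt(t - 19) = sqrt(-19 + t))
p(u, W) = 71 (p(u, W) = -16 + 87 = 71)
p(34, T(8, -4)) - 1*(-10441) = 71 - 1*(-10441) = 71 + 10441 = 10512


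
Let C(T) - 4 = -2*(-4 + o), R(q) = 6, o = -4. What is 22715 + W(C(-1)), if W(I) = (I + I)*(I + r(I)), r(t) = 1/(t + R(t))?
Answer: 305715/13 ≈ 23517.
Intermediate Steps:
r(t) = 1/(6 + t) (r(t) = 1/(t + 6) = 1/(6 + t))
C(T) = 20 (C(T) = 4 - 2*(-4 - 4) = 4 - 2*(-8) = 4 + 16 = 20)
W(I) = 2*I*(I + 1/(6 + I)) (W(I) = (I + I)*(I + 1/(6 + I)) = (2*I)*(I + 1/(6 + I)) = 2*I*(I + 1/(6 + I)))
22715 + W(C(-1)) = 22715 + 2*20*(1 + 20*(6 + 20))/(6 + 20) = 22715 + 2*20*(1 + 20*26)/26 = 22715 + 2*20*(1/26)*(1 + 520) = 22715 + 2*20*(1/26)*521 = 22715 + 10420/13 = 305715/13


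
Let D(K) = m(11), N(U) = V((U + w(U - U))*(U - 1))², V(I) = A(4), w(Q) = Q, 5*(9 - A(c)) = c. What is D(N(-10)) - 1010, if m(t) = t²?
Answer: -889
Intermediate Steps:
A(c) = 9 - c/5
V(I) = 41/5 (V(I) = 9 - ⅕*4 = 9 - ⅘ = 41/5)
N(U) = 1681/25 (N(U) = (41/5)² = 1681/25)
D(K) = 121 (D(K) = 11² = 121)
D(N(-10)) - 1010 = 121 - 1010 = -889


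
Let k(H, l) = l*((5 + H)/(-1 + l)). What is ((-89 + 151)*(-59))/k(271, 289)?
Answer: -87792/6647 ≈ -13.208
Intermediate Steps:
k(H, l) = l*(5 + H)/(-1 + l) (k(H, l) = l*((5 + H)/(-1 + l)) = l*(5 + H)/(-1 + l))
((-89 + 151)*(-59))/k(271, 289) = ((-89 + 151)*(-59))/((289*(5 + 271)/(-1 + 289))) = (62*(-59))/((289*276/288)) = -3658/(289*(1/288)*276) = -3658/6647/24 = -3658*24/6647 = -87792/6647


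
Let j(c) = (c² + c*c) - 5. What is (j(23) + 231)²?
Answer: 1648656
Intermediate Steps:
j(c) = -5 + 2*c² (j(c) = (c² + c²) - 5 = 2*c² - 5 = -5 + 2*c²)
(j(23) + 231)² = ((-5 + 2*23²) + 231)² = ((-5 + 2*529) + 231)² = ((-5 + 1058) + 231)² = (1053 + 231)² = 1284² = 1648656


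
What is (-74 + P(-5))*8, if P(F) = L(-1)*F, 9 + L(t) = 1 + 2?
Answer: -352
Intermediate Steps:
L(t) = -6 (L(t) = -9 + (1 + 2) = -9 + 3 = -6)
P(F) = -6*F
(-74 + P(-5))*8 = (-74 - 6*(-5))*8 = (-74 + 30)*8 = -44*8 = -352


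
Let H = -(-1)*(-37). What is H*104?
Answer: -3848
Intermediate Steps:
H = -37 (H = -1*37 = -37)
H*104 = -37*104 = -3848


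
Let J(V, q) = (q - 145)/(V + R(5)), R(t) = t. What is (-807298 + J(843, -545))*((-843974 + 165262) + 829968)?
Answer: -6471765836179/53 ≈ -1.2211e+11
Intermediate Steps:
J(V, q) = (-145 + q)/(5 + V) (J(V, q) = (q - 145)/(V + 5) = (-145 + q)/(5 + V))
(-807298 + J(843, -545))*((-843974 + 165262) + 829968) = (-807298 + (-145 - 545)/(5 + 843))*((-843974 + 165262) + 829968) = (-807298 - 690/848)*(-678712 + 829968) = (-807298 + (1/848)*(-690))*151256 = (-807298 - 345/424)*151256 = -342294697/424*151256 = -6471765836179/53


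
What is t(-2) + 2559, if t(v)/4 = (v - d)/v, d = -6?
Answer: 2551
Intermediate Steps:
t(v) = 4*(6 + v)/v (t(v) = 4*((v - 1*(-6))/v) = 4*((v + 6)/v) = 4*((6 + v)/v) = 4*(6 + v)/v)
t(-2) + 2559 = (4 + 24/(-2)) + 2559 = (4 + 24*(-1/2)) + 2559 = (4 - 12) + 2559 = -8 + 2559 = 2551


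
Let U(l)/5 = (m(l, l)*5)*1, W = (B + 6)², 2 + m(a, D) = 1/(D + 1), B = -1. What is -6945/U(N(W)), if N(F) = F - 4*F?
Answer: 102786/745 ≈ 137.97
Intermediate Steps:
m(a, D) = -2 + 1/(1 + D) (m(a, D) = -2 + 1/(D + 1) = -2 + 1/(1 + D))
W = 25 (W = (-1 + 6)² = 5² = 25)
N(F) = -3*F
U(l) = 25*(-1 - 2*l)/(1 + l) (U(l) = 5*((((-1 - 2*l)/(1 + l))*5)*1) = 5*((5*(-1 - 2*l)/(1 + l))*1) = 5*(5*(-1 - 2*l)/(1 + l)) = 25*(-1 - 2*l)/(1 + l))
-6945/U(N(W)) = -6945*(1 - 3*25)/(25*(-1 - (-6)*25)) = -6945*(1 - 75)/(25*(-1 - 2*(-75))) = -6945*(-74/(25*(-1 + 150))) = -6945/(25*(-1/74)*149) = -6945/(-3725/74) = -6945*(-74/3725) = 102786/745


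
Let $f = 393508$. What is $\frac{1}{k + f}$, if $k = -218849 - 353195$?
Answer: $- \frac{1}{178536} \approx -5.6011 \cdot 10^{-6}$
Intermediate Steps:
$k = -572044$
$\frac{1}{k + f} = \frac{1}{-572044 + 393508} = \frac{1}{-178536} = - \frac{1}{178536}$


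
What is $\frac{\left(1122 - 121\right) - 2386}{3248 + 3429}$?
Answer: $- \frac{1385}{6677} \approx -0.20743$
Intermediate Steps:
$\frac{\left(1122 - 121\right) - 2386}{3248 + 3429} = \frac{1001 - 2386}{6677} = \left(-1385\right) \frac{1}{6677} = - \frac{1385}{6677}$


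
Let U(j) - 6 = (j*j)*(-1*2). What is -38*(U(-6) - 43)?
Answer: 4142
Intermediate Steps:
U(j) = 6 - 2*j**2 (U(j) = 6 + (j*j)*(-1*2) = 6 + j**2*(-2) = 6 - 2*j**2)
-38*(U(-6) - 43) = -38*((6 - 2*(-6)**2) - 43) = -38*((6 - 2*36) - 43) = -38*((6 - 72) - 43) = -38*(-66 - 43) = -38*(-109) = 4142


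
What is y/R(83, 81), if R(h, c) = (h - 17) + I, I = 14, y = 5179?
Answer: 5179/80 ≈ 64.738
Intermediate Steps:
R(h, c) = -3 + h (R(h, c) = (h - 17) + 14 = (-17 + h) + 14 = -3 + h)
y/R(83, 81) = 5179/(-3 + 83) = 5179/80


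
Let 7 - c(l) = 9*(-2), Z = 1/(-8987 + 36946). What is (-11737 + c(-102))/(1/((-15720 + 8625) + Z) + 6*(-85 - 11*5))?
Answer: 38086867968/2731640579 ≈ 13.943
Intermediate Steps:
Z = 1/27959 ≈ 3.5767e-5
c(l) = 25 (c(l) = 7 - 9*(-2) = 7 - 1*(-18) = 7 + 18 = 25)
(-11737 + c(-102))/(1/((-15720 + 8625) + Z) + 6*(-85 - 11*5)) = (-11737 + 25)/(1/((-15720 + 8625) + 1/27959) + 6*(-85 - 11*5)) = -11712/(1/(-7095 + 1/27959) + 6*(-85 - 55)) = -11712/(1/(-198369104/27959) + 6*(-140)) = -11712/(-27959/198369104 - 840) = -11712/(-166630075319/198369104) = -11712*(-198369104/166630075319) = 38086867968/2731640579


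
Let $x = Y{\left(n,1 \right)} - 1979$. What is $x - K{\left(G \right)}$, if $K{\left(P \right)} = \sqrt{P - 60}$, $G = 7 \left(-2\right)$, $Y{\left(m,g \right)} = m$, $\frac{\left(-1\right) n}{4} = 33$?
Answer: $-2111 - i \sqrt{74} \approx -2111.0 - 8.6023 i$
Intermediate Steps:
$n = -132$ ($n = \left(-4\right) 33 = -132$)
$x = -2111$ ($x = -132 - 1979 = -2111$)
$G = -14$
$K{\left(P \right)} = \sqrt{-60 + P}$
$x - K{\left(G \right)} = -2111 - \sqrt{-60 - 14} = -2111 - \sqrt{-74} = -2111 - i \sqrt{74}$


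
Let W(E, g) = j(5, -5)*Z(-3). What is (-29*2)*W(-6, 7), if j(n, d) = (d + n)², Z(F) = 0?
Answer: 0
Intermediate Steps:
W(E, g) = 0 (W(E, g) = (-5 + 5)²*0 = 0²*0 = 0*0 = 0)
(-29*2)*W(-6, 7) = -29*2*0 = -58*0 = 0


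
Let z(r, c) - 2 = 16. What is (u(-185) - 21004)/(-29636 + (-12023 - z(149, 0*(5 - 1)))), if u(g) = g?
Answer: 21189/41677 ≈ 0.50841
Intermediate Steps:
z(r, c) = 18 (z(r, c) = 2 + 16 = 18)
(u(-185) - 21004)/(-29636 + (-12023 - z(149, 0*(5 - 1)))) = (-185 - 21004)/(-29636 + (-12023 - 1*18)) = -21189/(-29636 + (-12023 - 18)) = -21189/(-29636 - 12041) = -21189/(-41677) = -21189*(-1/41677) = 21189/41677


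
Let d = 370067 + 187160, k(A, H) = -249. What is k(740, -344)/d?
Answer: -249/557227 ≈ -0.00044686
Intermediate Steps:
d = 557227
k(740, -344)/d = -249/557227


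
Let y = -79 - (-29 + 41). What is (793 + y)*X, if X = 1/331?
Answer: 702/331 ≈ 2.1208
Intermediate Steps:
y = -91 (y = -79 - 1*12 = -79 - 12 = -91)
X = 1/331 ≈ 0.0030211
(793 + y)*X = (793 - 91)*(1/331) = 702*(1/331) = 702/331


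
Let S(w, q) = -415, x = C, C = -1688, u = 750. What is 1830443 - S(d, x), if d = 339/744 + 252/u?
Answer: 1830858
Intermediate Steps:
x = -1688
d = 24541/31000 (d = 339/744 + 252/750 = 339*(1/744) + 252*(1/750) = 113/248 + 42/125 = 24541/31000 ≈ 0.79165)
1830443 - S(d, x) = 1830443 - 1*(-415) = 1830443 + 415 = 1830858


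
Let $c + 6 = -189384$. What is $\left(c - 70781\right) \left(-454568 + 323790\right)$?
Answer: $34024643038$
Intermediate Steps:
$c = -189390$ ($c = -6 - 189384 = -189390$)
$\left(c - 70781\right) \left(-454568 + 323790\right) = \left(-189390 - 70781\right) \left(-454568 + 323790\right) = \left(-260171\right) \left(-130778\right) = 34024643038$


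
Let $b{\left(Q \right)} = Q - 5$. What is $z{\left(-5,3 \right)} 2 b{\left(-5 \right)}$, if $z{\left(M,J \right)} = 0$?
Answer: $0$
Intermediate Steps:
$b{\left(Q \right)} = -5 + Q$ ($b{\left(Q \right)} = Q - 5 = -5 + Q$)
$z{\left(-5,3 \right)} 2 b{\left(-5 \right)} = 0 \cdot 2 \left(-5 - 5\right) = 0 \left(-10\right) = 0$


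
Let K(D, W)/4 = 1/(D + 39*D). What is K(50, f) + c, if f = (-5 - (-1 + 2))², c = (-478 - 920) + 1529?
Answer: 65501/500 ≈ 131.00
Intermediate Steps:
c = 131 (c = -1398 + 1529 = 131)
f = 36 (f = (-5 - 1*1)² = (-5 - 1)² = (-6)² = 36)
K(D, W) = 1/(10*D) (K(D, W) = 4/(D + 39*D) = 4/((40*D)) = 4*(1/(40*D)) = 1/(10*D))
K(50, f) + c = (⅒)/50 + 131 = (⅒)*(1/50) + 131 = 1/500 + 131 = 65501/500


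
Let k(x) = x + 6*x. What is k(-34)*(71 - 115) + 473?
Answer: 10945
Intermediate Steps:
k(x) = 7*x
k(-34)*(71 - 115) + 473 = (7*(-34))*(71 - 115) + 473 = -238*(-44) + 473 = 10472 + 473 = 10945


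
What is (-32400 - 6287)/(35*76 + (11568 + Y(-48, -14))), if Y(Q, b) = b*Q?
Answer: -38687/14900 ≈ -2.5964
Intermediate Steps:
Y(Q, b) = Q*b
(-32400 - 6287)/(35*76 + (11568 + Y(-48, -14))) = (-32400 - 6287)/(35*76 + (11568 - 48*(-14))) = -38687/(2660 + (11568 + 672)) = -38687/(2660 + 12240) = -38687/14900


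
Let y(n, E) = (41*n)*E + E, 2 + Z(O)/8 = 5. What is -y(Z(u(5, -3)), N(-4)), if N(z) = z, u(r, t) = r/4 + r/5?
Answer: 3940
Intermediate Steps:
u(r, t) = 9*r/20 (u(r, t) = r*(¼) + r*(⅕) = r/4 + r/5 = 9*r/20)
Z(O) = 24 (Z(O) = -16 + 8*5 = -16 + 40 = 24)
y(n, E) = E + 41*E*n (y(n, E) = 41*E*n + E = E + 41*E*n)
-y(Z(u(5, -3)), N(-4)) = -(-4)*(1 + 41*24) = -(-4)*(1 + 984) = -(-4)*985 = -1*(-3940) = 3940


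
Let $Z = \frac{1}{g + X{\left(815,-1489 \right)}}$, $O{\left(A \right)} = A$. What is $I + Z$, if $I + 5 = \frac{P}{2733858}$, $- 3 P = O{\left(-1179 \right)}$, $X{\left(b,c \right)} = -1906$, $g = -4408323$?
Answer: $- \frac{20094322893757}{4018979944494} \approx -4.9999$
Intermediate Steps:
$P = 393$ ($P = \left(- \frac{1}{3}\right) \left(-1179\right) = 393$)
$Z = - \frac{1}{4410229}$ ($Z = \frac{1}{-4408323 - 1906} = \frac{1}{-4410229} = - \frac{1}{4410229} \approx -2.2675 \cdot 10^{-7}$)
$I = - \frac{4556299}{911286}$ ($I = -5 + \frac{393}{2733858} = -5 + 393 \cdot \frac{1}{2733858} = -5 + \frac{131}{911286} = - \frac{4556299}{911286} \approx -4.9999$)
$I + Z = - \frac{4556299}{911286} - \frac{1}{4410229} = - \frac{20094322893757}{4018979944494}$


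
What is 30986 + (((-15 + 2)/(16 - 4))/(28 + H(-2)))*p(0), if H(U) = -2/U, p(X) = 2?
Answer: 5391551/174 ≈ 30986.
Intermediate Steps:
30986 + (((-15 + 2)/(16 - 4))/(28 + H(-2)))*p(0) = 30986 + (((-15 + 2)/(16 - 4))/(28 - 2/(-2)))*2 = 30986 + ((-13/12)/(28 - 2*(-½)))*2 = 30986 + ((-13*1/12)/(28 + 1))*2 = 30986 + (-13/12/29)*2 = 30986 + ((1/29)*(-13/12))*2 = 30986 - 13/348*2 = 30986 - 13/174 = 5391551/174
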